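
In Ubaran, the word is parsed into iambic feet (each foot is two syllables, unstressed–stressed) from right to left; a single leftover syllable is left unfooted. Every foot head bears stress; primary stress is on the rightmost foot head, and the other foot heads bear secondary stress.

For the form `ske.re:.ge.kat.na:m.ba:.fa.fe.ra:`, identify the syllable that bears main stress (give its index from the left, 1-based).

Parse right to left into iambic (σˈσ) feet: ske (re:.ˈge) (kat.ˈna:m) (ba:.ˈfa) (fe.ˈra:). Syllable 1 is left unfooted.
Foot heads (stressed positions): 3, 5, 7, 9.
End Rule Rightmost: primary stress on the rightmost head = syllable 9.
Primary stress: syllable 9 → ske.re:.ge.kat.na:m.ba:.fa.fe.ˈra:.

9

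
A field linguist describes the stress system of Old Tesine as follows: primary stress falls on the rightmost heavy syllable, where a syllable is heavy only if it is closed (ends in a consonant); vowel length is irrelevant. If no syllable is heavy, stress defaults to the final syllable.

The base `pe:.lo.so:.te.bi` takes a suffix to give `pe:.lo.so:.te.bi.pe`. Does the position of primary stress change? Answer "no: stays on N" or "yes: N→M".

yes: 5→6

Base `pe:.lo.so:.te.bi` (5 syllables):
  Weights: 1 pe: L, 2 lo L, 3 so: L, 4 te L, 5 bi L.
  No heavy syllable in the domain; default to the final syllable = syllable 5.
  → primary stress on syllable 5.
Suffixed `pe:.lo.so:.te.bi.pe` (6 syllables):
  Weights: 1 pe: L, 2 lo L, 3 so: L, 4 te L, 5 bi L, 6 pe L.
  No heavy syllable in the domain; default to the final syllable = syllable 6.
  → primary stress on syllable 6.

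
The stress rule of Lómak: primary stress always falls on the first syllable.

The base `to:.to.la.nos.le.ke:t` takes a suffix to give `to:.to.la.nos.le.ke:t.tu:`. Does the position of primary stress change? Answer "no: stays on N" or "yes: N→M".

Base `to:.to.la.nos.le.ke:t` (6 syllables):
  The word has 6 syllables; the first syllable is syllable 1 (to:).
  → primary stress on syllable 1.
Suffixed `to:.to.la.nos.le.ke:t.tu:` (7 syllables):
  The word has 7 syllables; the first syllable is syllable 1 (to:).
  → primary stress on syllable 1.

no: stays on 1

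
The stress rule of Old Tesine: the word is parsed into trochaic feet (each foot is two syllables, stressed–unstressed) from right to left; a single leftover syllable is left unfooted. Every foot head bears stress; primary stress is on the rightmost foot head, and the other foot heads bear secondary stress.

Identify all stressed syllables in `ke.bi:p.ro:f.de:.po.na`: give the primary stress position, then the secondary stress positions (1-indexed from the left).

Parse right to left into trochaic (ˈσσ) feet: (ˈke.bi:p) (ˈro:f.de:) (ˈpo.na).
Foot heads (stressed positions): 1, 3, 5.
End Rule Rightmost: primary stress on the rightmost head = syllable 5.
Secondary stress on 1, 3: ˌke.bi:p.ˌro:f.de:.ˈpo.na.

primary 5, secondary 1, 3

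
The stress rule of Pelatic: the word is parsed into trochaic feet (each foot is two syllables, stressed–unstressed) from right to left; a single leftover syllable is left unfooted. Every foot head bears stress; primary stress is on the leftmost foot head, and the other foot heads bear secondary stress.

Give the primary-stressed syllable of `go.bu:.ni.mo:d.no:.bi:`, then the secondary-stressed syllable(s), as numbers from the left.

primary 1, secondary 3, 5

Parse right to left into trochaic (ˈσσ) feet: (ˈgo.bu:) (ˈni.mo:d) (ˈno:.bi:).
Foot heads (stressed positions): 1, 3, 5.
End Rule Leftmost: primary stress on the leftmost head = syllable 1.
Secondary stress on 3, 5: ˈgo.bu:.ˌni.mo:d.ˌno:.bi:.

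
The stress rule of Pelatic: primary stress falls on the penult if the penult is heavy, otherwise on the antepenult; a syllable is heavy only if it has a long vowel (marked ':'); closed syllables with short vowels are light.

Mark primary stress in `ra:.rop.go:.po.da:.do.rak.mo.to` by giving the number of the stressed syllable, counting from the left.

Weights: 7 rak L, 8 mo L, 9 to L.
The penult (syllable 8, mo) is light, so stress falls on the antepenult (syllable 7, rak).
Primary stress: syllable 7 → ra:.rop.go:.po.da:.do.ˈrak.mo.to.

7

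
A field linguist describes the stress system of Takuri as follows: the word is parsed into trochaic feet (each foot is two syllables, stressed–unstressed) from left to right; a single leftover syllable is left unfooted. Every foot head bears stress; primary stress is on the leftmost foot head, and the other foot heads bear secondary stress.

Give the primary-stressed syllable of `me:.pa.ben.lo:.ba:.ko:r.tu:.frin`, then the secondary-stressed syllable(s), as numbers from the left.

Parse left to right into trochaic (ˈσσ) feet: (ˈme:.pa) (ˈben.lo:) (ˈba:.ko:r) (ˈtu:.frin).
Foot heads (stressed positions): 1, 3, 5, 7.
End Rule Leftmost: primary stress on the leftmost head = syllable 1.
Secondary stress on 3, 5, 7: ˈme:.pa.ˌben.lo:.ˌba:.ko:r.ˌtu:.frin.

primary 1, secondary 3, 5, 7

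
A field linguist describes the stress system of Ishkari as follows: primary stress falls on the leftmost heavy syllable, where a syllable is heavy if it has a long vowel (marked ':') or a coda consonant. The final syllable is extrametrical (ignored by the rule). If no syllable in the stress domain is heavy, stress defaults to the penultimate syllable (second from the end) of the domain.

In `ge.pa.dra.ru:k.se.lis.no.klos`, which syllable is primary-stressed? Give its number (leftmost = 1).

4

The final syllable (8, klos) is extrametrical; the stress domain is syllables 1–7.
Weights: 1 ge L, 2 pa L, 3 dra L, 4 ru:k H, 5 se L, 6 lis H, 7 no L.
Heavy syllables in the domain: 4, 6. The leftmost is syllable 4 (ru:k).
Primary stress: syllable 4 → ge.pa.dra.ˈru:k.se.lis.no.klos.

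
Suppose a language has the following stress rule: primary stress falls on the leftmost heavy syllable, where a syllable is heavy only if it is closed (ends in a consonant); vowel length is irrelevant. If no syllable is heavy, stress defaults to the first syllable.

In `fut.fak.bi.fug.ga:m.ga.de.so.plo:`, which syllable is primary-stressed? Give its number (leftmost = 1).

Weights: 1 fut H, 2 fak H, 3 bi L, 4 fug H, 5 ga:m H, 6 ga L, 7 de L, 8 so L, 9 plo: L.
Heavy syllables in the domain: 1, 2, 4, 5. The leftmost is syllable 1 (fut).
Primary stress: syllable 1 → ˈfut.fak.bi.fug.ga:m.ga.de.so.plo:.

1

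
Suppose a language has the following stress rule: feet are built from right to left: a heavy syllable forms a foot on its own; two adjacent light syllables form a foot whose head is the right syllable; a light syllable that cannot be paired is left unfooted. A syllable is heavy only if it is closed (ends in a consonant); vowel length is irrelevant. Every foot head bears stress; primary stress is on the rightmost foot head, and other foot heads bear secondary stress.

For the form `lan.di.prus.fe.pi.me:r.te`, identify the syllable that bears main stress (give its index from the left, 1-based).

Weights: 1 lan H, 2 di L, 3 prus H, 4 fe L, 5 pi L, 6 me:r H, 7 te L.
Parse right to left (heavy = foot alone; LL = one foot; stranded L unfooted): (ˈlan) di (ˈprus) (fe.ˈpi) (ˈme:r) te.
Foot heads: 1, 3, 5, 6.
Primary stress on the rightmost head = syllable 6.
Primary stress: syllable 6 → lan.di.prus.fe.pi.ˈme:r.te.

6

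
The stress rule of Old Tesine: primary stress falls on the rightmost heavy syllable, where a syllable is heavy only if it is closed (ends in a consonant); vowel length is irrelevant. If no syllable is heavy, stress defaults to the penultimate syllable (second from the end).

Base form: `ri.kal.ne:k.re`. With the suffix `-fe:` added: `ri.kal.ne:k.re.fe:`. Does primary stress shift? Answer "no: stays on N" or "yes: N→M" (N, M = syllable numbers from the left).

Base `ri.kal.ne:k.re` (4 syllables):
  Weights: 1 ri L, 2 kal H, 3 ne:k H, 4 re L.
  Heavy syllables in the domain: 2, 3. The rightmost is syllable 3 (ne:k).
  → primary stress on syllable 3.
Suffixed `ri.kal.ne:k.re.fe:` (5 syllables):
  Weights: 1 ri L, 2 kal H, 3 ne:k H, 4 re L, 5 fe: L.
  Heavy syllables in the domain: 2, 3. The rightmost is syllable 3 (ne:k).
  → primary stress on syllable 3.

no: stays on 3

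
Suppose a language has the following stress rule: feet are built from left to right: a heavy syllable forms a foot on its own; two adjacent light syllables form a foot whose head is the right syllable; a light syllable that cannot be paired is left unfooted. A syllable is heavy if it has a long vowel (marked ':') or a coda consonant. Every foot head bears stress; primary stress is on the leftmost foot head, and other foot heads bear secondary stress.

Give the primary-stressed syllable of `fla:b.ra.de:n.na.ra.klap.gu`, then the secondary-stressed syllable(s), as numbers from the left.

primary 1, secondary 3, 5, 6

Weights: 1 fla:b H, 2 ra L, 3 de:n H, 4 na L, 5 ra L, 6 klap H, 7 gu L.
Parse left to right (heavy = foot alone; LL = one foot; stranded L unfooted): (ˈfla:b) ra (ˈde:n) (na.ˈra) (ˈklap) gu.
Foot heads: 1, 3, 5, 6.
Primary stress on the leftmost head = syllable 1.
Secondary stress on 3, 5, 6: ˈfla:b.ra.ˌde:n.na.ˌra.ˌklap.gu.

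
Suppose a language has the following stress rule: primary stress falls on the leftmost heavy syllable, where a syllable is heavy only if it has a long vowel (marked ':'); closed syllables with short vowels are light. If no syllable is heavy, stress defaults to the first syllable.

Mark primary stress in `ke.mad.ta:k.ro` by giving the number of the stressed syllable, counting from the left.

3

Weights: 1 ke L, 2 mad L, 3 ta:k H, 4 ro L.
Heavy syllables in the domain: 3. The leftmost is syllable 3 (ta:k).
Primary stress: syllable 3 → ke.mad.ˈta:k.ro.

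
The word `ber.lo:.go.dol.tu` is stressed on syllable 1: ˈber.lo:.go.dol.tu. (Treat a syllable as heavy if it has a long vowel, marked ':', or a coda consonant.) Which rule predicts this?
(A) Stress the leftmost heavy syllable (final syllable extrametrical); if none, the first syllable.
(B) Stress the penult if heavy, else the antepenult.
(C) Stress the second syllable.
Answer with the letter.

Rule A → syllable 1 ✓.
Rule B → syllable 4 (observed: 1).
Rule C → syllable 2 (observed: 1).

A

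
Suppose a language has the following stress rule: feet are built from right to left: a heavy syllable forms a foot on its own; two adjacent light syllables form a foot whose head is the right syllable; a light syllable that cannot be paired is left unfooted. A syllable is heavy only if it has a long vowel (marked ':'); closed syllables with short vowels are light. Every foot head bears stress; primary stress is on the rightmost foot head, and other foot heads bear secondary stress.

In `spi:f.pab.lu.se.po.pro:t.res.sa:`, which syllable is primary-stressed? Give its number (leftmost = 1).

Weights: 1 spi:f H, 2 pab L, 3 lu L, 4 se L, 5 po L, 6 pro:t H, 7 res L, 8 sa: H.
Parse right to left (heavy = foot alone; LL = one foot; stranded L unfooted): (ˈspi:f) (pab.ˈlu) (se.ˈpo) (ˈpro:t) res (ˈsa:).
Foot heads: 1, 3, 5, 6, 8.
Primary stress on the rightmost head = syllable 8.
Primary stress: syllable 8 → spi:f.pab.lu.se.po.pro:t.res.ˈsa:.

8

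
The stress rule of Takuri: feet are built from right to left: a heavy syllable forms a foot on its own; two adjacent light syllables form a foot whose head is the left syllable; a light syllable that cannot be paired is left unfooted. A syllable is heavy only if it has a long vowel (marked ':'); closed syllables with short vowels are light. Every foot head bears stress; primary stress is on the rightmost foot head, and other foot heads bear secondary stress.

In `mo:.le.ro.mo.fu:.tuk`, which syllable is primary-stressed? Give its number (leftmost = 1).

Weights: 1 mo: H, 2 le L, 3 ro L, 4 mo L, 5 fu: H, 6 tuk L.
Parse right to left (heavy = foot alone; LL = one foot; stranded L unfooted): (ˈmo:) le (ˈro.mo) (ˈfu:) tuk.
Foot heads: 1, 3, 5.
Primary stress on the rightmost head = syllable 5.
Primary stress: syllable 5 → mo:.le.ro.mo.ˈfu:.tuk.

5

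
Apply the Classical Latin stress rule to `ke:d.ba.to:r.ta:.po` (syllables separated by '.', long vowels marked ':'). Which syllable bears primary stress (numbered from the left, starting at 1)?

4

Classical Latin: stress the penult if heavy (long vowel or closed), else the antepenult.
Weights: 3 to:r H, 4 ta: H, 5 po L.
The penult (syllable 4, ta:) is heavy, so it takes stress.
Stress on syllable 4: ke:d.ba.to:r.ˈta:.po.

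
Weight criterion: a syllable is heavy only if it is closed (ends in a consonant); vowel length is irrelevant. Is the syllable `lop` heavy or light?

heavy

`lop`: short vowel, closed (coda /p/). Closed (coda /p/) → heavy.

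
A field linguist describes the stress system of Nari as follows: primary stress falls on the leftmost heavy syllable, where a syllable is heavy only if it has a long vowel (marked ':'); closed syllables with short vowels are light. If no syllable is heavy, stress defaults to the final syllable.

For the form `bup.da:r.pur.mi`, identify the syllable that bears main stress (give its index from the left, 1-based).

Weights: 1 bup L, 2 da:r H, 3 pur L, 4 mi L.
Heavy syllables in the domain: 2. The leftmost is syllable 2 (da:r).
Primary stress: syllable 2 → bup.ˈda:r.pur.mi.

2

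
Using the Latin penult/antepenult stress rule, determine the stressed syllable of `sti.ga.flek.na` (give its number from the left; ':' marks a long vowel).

Classical Latin: stress the penult if heavy (long vowel or closed), else the antepenult.
Weights: 2 ga L, 3 flek H, 4 na L.
The penult (syllable 3, flek) is heavy, so it takes stress.
Stress on syllable 3: sti.ga.ˈflek.na.

3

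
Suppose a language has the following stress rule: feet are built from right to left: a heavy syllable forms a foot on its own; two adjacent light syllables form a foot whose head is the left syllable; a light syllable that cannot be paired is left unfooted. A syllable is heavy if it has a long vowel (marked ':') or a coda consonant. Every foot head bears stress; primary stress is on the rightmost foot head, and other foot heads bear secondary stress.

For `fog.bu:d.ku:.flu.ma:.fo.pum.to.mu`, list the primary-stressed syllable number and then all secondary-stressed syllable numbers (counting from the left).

primary 8, secondary 1, 2, 3, 5, 7

Weights: 1 fog H, 2 bu:d H, 3 ku: H, 4 flu L, 5 ma: H, 6 fo L, 7 pum H, 8 to L, 9 mu L.
Parse right to left (heavy = foot alone; LL = one foot; stranded L unfooted): (ˈfog) (ˈbu:d) (ˈku:) flu (ˈma:) fo (ˈpum) (ˈto.mu).
Foot heads: 1, 2, 3, 5, 7, 8.
Primary stress on the rightmost head = syllable 8.
Secondary stress on 1, 2, 3, 5, 7: ˌfog.ˌbu:d.ˌku:.flu.ˌma:.fo.ˌpum.ˈto.mu.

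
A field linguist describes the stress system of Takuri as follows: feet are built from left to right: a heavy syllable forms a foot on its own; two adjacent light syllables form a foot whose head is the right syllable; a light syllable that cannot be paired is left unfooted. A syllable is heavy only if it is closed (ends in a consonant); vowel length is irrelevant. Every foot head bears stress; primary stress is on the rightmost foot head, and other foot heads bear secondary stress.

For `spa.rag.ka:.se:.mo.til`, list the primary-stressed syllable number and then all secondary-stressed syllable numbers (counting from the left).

primary 6, secondary 2, 4

Weights: 1 spa L, 2 rag H, 3 ka: L, 4 se: L, 5 mo L, 6 til H.
Parse left to right (heavy = foot alone; LL = one foot; stranded L unfooted): spa (ˈrag) (ka:.ˈse:) mo (ˈtil).
Foot heads: 2, 4, 6.
Primary stress on the rightmost head = syllable 6.
Secondary stress on 2, 4: spa.ˌrag.ka:.ˌse:.mo.ˈtil.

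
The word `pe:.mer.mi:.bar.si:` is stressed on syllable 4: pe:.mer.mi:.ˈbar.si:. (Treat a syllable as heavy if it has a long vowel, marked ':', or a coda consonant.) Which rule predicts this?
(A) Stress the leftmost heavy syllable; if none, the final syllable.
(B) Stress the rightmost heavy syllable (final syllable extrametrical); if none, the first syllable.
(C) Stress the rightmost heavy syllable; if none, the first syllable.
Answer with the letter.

Rule A → syllable 1 (observed: 4).
Rule B → syllable 4 ✓.
Rule C → syllable 5 (observed: 4).

B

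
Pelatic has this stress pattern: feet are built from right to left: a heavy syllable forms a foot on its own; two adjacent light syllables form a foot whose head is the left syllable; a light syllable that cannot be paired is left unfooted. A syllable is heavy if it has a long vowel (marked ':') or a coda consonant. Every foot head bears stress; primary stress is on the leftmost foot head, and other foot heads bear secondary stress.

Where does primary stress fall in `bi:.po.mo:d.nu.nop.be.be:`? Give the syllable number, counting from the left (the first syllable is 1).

1

Weights: 1 bi: H, 2 po L, 3 mo:d H, 4 nu L, 5 nop H, 6 be L, 7 be: H.
Parse right to left (heavy = foot alone; LL = one foot; stranded L unfooted): (ˈbi:) po (ˈmo:d) nu (ˈnop) be (ˈbe:).
Foot heads: 1, 3, 5, 7.
Primary stress on the leftmost head = syllable 1.
Primary stress: syllable 1 → ˈbi:.po.mo:d.nu.nop.be.be:.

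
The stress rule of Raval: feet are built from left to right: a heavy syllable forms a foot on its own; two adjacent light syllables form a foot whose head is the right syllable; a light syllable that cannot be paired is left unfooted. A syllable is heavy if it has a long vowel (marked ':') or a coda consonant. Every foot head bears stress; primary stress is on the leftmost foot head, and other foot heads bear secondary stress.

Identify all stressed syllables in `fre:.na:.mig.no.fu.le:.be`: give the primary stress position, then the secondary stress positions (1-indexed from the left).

Weights: 1 fre: H, 2 na: H, 3 mig H, 4 no L, 5 fu L, 6 le: H, 7 be L.
Parse left to right (heavy = foot alone; LL = one foot; stranded L unfooted): (ˈfre:) (ˈna:) (ˈmig) (no.ˈfu) (ˈle:) be.
Foot heads: 1, 2, 3, 5, 6.
Primary stress on the leftmost head = syllable 1.
Secondary stress on 2, 3, 5, 6: ˈfre:.ˌna:.ˌmig.no.ˌfu.ˌle:.be.

primary 1, secondary 2, 3, 5, 6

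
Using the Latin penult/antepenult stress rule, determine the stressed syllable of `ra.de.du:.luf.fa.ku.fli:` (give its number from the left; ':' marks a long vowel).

5

Classical Latin: stress the penult if heavy (long vowel or closed), else the antepenult.
Weights: 5 fa L, 6 ku L, 7 fli: H.
The penult (syllable 6, ku) is light, so stress falls on the antepenult (syllable 5, fa).
Stress on syllable 5: ra.de.du:.luf.ˈfa.ku.fli:.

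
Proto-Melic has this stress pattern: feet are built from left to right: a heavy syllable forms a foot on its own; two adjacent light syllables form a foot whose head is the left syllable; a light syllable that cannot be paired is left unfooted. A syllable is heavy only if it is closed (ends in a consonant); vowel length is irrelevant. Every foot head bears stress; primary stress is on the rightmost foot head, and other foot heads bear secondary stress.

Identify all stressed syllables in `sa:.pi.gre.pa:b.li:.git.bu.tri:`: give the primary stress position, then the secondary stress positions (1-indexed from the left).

primary 7, secondary 1, 4, 6

Weights: 1 sa: L, 2 pi L, 3 gre L, 4 pa:b H, 5 li: L, 6 git H, 7 bu L, 8 tri: L.
Parse left to right (heavy = foot alone; LL = one foot; stranded L unfooted): (ˈsa:.pi) gre (ˈpa:b) li: (ˈgit) (ˈbu.tri:).
Foot heads: 1, 4, 6, 7.
Primary stress on the rightmost head = syllable 7.
Secondary stress on 1, 4, 6: ˌsa:.pi.gre.ˌpa:b.li:.ˌgit.ˈbu.tri:.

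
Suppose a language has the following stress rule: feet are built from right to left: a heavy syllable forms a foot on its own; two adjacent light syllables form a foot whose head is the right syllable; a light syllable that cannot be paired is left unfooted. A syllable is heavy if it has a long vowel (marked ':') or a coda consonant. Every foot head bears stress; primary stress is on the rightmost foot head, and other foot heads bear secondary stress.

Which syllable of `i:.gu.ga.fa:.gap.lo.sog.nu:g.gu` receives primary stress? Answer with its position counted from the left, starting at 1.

Weights: 1 i: H, 2 gu L, 3 ga L, 4 fa: H, 5 gap H, 6 lo L, 7 sog H, 8 nu:g H, 9 gu L.
Parse right to left (heavy = foot alone; LL = one foot; stranded L unfooted): (ˈi:) (gu.ˈga) (ˈfa:) (ˈgap) lo (ˈsog) (ˈnu:g) gu.
Foot heads: 1, 3, 4, 5, 7, 8.
Primary stress on the rightmost head = syllable 8.
Primary stress: syllable 8 → i:.gu.ga.fa:.gap.lo.sog.ˈnu:g.gu.

8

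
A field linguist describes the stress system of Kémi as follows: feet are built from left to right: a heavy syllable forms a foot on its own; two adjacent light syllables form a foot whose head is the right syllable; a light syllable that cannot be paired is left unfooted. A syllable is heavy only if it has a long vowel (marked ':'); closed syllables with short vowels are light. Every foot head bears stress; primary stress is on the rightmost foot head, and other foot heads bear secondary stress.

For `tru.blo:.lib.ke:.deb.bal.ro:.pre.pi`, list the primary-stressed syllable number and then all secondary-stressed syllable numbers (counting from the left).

Weights: 1 tru L, 2 blo: H, 3 lib L, 4 ke: H, 5 deb L, 6 bal L, 7 ro: H, 8 pre L, 9 pi L.
Parse left to right (heavy = foot alone; LL = one foot; stranded L unfooted): tru (ˈblo:) lib (ˈke:) (deb.ˈbal) (ˈro:) (pre.ˈpi).
Foot heads: 2, 4, 6, 7, 9.
Primary stress on the rightmost head = syllable 9.
Secondary stress on 2, 4, 6, 7: tru.ˌblo:.lib.ˌke:.deb.ˌbal.ˌro:.pre.ˈpi.

primary 9, secondary 2, 4, 6, 7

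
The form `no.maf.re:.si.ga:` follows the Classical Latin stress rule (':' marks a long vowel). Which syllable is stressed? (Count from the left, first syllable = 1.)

Classical Latin: stress the penult if heavy (long vowel or closed), else the antepenult.
Weights: 3 re: H, 4 si L, 5 ga: H.
The penult (syllable 4, si) is light, so stress falls on the antepenult (syllable 3, re:).
Stress on syllable 3: no.maf.ˈre:.si.ga:.

3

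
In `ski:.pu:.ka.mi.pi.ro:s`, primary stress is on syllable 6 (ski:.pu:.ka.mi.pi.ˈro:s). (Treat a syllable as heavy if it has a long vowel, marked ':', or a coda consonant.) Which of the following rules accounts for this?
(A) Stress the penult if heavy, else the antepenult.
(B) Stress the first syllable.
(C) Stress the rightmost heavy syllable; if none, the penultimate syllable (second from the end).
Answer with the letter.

C

Rule A → syllable 4 (observed: 6).
Rule B → syllable 1 (observed: 6).
Rule C → syllable 6 ✓.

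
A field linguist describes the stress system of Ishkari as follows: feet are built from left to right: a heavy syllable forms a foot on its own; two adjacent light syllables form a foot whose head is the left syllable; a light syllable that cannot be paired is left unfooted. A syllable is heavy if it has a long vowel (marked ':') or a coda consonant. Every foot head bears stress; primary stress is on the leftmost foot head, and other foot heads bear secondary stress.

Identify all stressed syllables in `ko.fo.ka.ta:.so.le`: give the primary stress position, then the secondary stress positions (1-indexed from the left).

primary 1, secondary 4, 5

Weights: 1 ko L, 2 fo L, 3 ka L, 4 ta: H, 5 so L, 6 le L.
Parse left to right (heavy = foot alone; LL = one foot; stranded L unfooted): (ˈko.fo) ka (ˈta:) (ˈso.le).
Foot heads: 1, 4, 5.
Primary stress on the leftmost head = syllable 1.
Secondary stress on 4, 5: ˈko.fo.ka.ˌta:.ˌso.le.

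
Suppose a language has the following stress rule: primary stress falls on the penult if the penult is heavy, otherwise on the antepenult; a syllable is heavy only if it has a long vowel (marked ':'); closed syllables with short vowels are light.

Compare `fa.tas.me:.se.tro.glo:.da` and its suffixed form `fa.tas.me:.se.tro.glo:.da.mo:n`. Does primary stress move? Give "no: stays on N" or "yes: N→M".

Base `fa.tas.me:.se.tro.glo:.da` (7 syllables):
  Weights: 5 tro L, 6 glo: H, 7 da L.
  The penult (syllable 6, glo:) is heavy, so it takes stress.
  → primary stress on syllable 6.
Suffixed `fa.tas.me:.se.tro.glo:.da.mo:n` (8 syllables):
  Weights: 6 glo: H, 7 da L, 8 mo:n H.
  The penult (syllable 7, da) is light, so stress falls on the antepenult (syllable 6, glo:).
  → primary stress on syllable 6.

no: stays on 6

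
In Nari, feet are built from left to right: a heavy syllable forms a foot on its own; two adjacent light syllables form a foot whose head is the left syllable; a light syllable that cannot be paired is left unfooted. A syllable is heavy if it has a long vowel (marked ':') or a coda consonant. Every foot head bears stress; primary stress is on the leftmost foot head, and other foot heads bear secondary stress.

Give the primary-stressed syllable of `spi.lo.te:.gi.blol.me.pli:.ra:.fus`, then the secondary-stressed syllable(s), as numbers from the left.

Weights: 1 spi L, 2 lo L, 3 te: H, 4 gi L, 5 blol H, 6 me L, 7 pli: H, 8 ra: H, 9 fus H.
Parse left to right (heavy = foot alone; LL = one foot; stranded L unfooted): (ˈspi.lo) (ˈte:) gi (ˈblol) me (ˈpli:) (ˈra:) (ˈfus).
Foot heads: 1, 3, 5, 7, 8, 9.
Primary stress on the leftmost head = syllable 1.
Secondary stress on 3, 5, 7, 8, 9: ˈspi.lo.ˌte:.gi.ˌblol.me.ˌpli:.ˌra:.ˌfus.

primary 1, secondary 3, 5, 7, 8, 9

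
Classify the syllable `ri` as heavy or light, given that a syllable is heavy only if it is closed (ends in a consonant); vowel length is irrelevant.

`ri`: short vowel, open (no coda). Open (no coda) → light.

light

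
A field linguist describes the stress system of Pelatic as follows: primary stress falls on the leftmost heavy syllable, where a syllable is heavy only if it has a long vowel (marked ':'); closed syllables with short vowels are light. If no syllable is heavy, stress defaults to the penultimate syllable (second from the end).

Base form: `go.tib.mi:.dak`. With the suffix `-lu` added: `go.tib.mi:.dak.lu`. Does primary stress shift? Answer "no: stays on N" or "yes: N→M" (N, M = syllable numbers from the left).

no: stays on 3

Base `go.tib.mi:.dak` (4 syllables):
  Weights: 1 go L, 2 tib L, 3 mi: H, 4 dak L.
  Heavy syllables in the domain: 3. The leftmost is syllable 3 (mi:).
  → primary stress on syllable 3.
Suffixed `go.tib.mi:.dak.lu` (5 syllables):
  Weights: 1 go L, 2 tib L, 3 mi: H, 4 dak L, 5 lu L.
  Heavy syllables in the domain: 3. The leftmost is syllable 3 (mi:).
  → primary stress on syllable 3.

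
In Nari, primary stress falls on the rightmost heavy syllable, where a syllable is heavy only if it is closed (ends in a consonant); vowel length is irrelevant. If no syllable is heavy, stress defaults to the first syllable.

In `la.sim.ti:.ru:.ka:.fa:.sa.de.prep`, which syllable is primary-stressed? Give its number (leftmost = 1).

9

Weights: 1 la L, 2 sim H, 3 ti: L, 4 ru: L, 5 ka: L, 6 fa: L, 7 sa L, 8 de L, 9 prep H.
Heavy syllables in the domain: 2, 9. The rightmost is syllable 9 (prep).
Primary stress: syllable 9 → la.sim.ti:.ru:.ka:.fa:.sa.de.ˈprep.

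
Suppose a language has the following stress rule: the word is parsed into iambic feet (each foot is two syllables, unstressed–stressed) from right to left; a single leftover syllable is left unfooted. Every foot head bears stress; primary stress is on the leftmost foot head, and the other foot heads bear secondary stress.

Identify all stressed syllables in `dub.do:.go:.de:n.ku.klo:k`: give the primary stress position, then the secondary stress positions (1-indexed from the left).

Parse right to left into iambic (σˈσ) feet: (dub.ˈdo:) (go:.ˈde:n) (ku.ˈklo:k).
Foot heads (stressed positions): 2, 4, 6.
End Rule Leftmost: primary stress on the leftmost head = syllable 2.
Secondary stress on 4, 6: dub.ˈdo:.go:.ˌde:n.ku.ˌklo:k.

primary 2, secondary 4, 6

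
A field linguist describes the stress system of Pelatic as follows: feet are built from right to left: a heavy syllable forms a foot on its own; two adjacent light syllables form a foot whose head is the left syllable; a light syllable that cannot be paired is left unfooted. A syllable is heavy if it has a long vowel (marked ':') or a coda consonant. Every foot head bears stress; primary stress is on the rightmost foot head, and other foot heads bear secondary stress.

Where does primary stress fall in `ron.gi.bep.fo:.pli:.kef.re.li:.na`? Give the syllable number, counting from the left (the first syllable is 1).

8

Weights: 1 ron H, 2 gi L, 3 bep H, 4 fo: H, 5 pli: H, 6 kef H, 7 re L, 8 li: H, 9 na L.
Parse right to left (heavy = foot alone; LL = one foot; stranded L unfooted): (ˈron) gi (ˈbep) (ˈfo:) (ˈpli:) (ˈkef) re (ˈli:) na.
Foot heads: 1, 3, 4, 5, 6, 8.
Primary stress on the rightmost head = syllable 8.
Primary stress: syllable 8 → ron.gi.bep.fo:.pli:.kef.re.ˈli:.na.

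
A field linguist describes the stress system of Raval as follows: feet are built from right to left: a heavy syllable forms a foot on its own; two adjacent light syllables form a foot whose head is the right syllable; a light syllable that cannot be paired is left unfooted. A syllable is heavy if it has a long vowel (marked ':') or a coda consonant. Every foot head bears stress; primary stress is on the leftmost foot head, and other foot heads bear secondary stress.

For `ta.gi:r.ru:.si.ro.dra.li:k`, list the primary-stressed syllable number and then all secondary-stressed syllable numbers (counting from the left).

Weights: 1 ta L, 2 gi:r H, 3 ru: H, 4 si L, 5 ro L, 6 dra L, 7 li:k H.
Parse right to left (heavy = foot alone; LL = one foot; stranded L unfooted): ta (ˈgi:r) (ˈru:) si (ro.ˈdra) (ˈli:k).
Foot heads: 2, 3, 6, 7.
Primary stress on the leftmost head = syllable 2.
Secondary stress on 3, 6, 7: ta.ˈgi:r.ˌru:.si.ro.ˌdra.ˌli:k.

primary 2, secondary 3, 6, 7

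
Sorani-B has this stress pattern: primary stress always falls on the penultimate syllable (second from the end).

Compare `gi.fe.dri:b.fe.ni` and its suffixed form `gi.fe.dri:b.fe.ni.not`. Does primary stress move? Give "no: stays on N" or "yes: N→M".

Base `gi.fe.dri:b.fe.ni` (5 syllables):
  The word has 5 syllables; the penultimate syllable (second from the end) is syllable 4 (fe).
  → primary stress on syllable 4.
Suffixed `gi.fe.dri:b.fe.ni.not` (6 syllables):
  The word has 6 syllables; the penultimate syllable (second from the end) is syllable 5 (ni).
  → primary stress on syllable 5.

yes: 4→5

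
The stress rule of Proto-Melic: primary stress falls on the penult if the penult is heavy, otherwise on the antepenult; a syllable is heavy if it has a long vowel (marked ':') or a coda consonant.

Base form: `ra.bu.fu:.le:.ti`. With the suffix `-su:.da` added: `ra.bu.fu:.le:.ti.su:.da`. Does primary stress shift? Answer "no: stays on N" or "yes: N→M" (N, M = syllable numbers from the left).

Base `ra.bu.fu:.le:.ti` (5 syllables):
  Weights: 3 fu: H, 4 le: H, 5 ti L.
  The penult (syllable 4, le:) is heavy, so it takes stress.
  → primary stress on syllable 4.
Suffixed `ra.bu.fu:.le:.ti.su:.da` (7 syllables):
  Weights: 5 ti L, 6 su: H, 7 da L.
  The penult (syllable 6, su:) is heavy, so it takes stress.
  → primary stress on syllable 6.

yes: 4→6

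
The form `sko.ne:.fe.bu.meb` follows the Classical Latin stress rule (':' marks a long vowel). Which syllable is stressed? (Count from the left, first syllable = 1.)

3

Classical Latin: stress the penult if heavy (long vowel or closed), else the antepenult.
Weights: 3 fe L, 4 bu L, 5 meb H.
The penult (syllable 4, bu) is light, so stress falls on the antepenult (syllable 3, fe).
Stress on syllable 3: sko.ne:.ˈfe.bu.meb.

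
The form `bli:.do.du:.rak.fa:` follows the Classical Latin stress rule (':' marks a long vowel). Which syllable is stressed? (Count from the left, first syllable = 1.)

4

Classical Latin: stress the penult if heavy (long vowel or closed), else the antepenult.
Weights: 3 du: H, 4 rak H, 5 fa: H.
The penult (syllable 4, rak) is heavy, so it takes stress.
Stress on syllable 4: bli:.do.du:.ˈrak.fa:.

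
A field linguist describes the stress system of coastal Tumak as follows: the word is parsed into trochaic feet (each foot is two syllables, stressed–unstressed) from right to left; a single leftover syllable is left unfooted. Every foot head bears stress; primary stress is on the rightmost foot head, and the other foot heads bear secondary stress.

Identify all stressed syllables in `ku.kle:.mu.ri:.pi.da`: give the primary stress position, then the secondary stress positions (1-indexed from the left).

Parse right to left into trochaic (ˈσσ) feet: (ˈku.kle:) (ˈmu.ri:) (ˈpi.da).
Foot heads (stressed positions): 1, 3, 5.
End Rule Rightmost: primary stress on the rightmost head = syllable 5.
Secondary stress on 1, 3: ˌku.kle:.ˌmu.ri:.ˈpi.da.

primary 5, secondary 1, 3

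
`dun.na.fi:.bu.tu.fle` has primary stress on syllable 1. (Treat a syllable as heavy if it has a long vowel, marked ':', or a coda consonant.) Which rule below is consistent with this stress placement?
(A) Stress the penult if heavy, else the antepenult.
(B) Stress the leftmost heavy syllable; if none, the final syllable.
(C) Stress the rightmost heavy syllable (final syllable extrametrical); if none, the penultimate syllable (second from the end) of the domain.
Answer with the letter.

B

Rule A → syllable 4 (observed: 1).
Rule B → syllable 1 ✓.
Rule C → syllable 3 (observed: 1).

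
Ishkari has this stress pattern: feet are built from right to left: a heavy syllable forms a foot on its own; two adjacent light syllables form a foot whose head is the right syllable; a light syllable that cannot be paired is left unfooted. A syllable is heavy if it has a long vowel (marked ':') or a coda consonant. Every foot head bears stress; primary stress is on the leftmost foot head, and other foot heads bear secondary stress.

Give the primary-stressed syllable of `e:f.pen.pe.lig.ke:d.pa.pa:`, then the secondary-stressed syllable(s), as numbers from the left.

Weights: 1 e:f H, 2 pen H, 3 pe L, 4 lig H, 5 ke:d H, 6 pa L, 7 pa: H.
Parse right to left (heavy = foot alone; LL = one foot; stranded L unfooted): (ˈe:f) (ˈpen) pe (ˈlig) (ˈke:d) pa (ˈpa:).
Foot heads: 1, 2, 4, 5, 7.
Primary stress on the leftmost head = syllable 1.
Secondary stress on 2, 4, 5, 7: ˈe:f.ˌpen.pe.ˌlig.ˌke:d.pa.ˌpa:.

primary 1, secondary 2, 4, 5, 7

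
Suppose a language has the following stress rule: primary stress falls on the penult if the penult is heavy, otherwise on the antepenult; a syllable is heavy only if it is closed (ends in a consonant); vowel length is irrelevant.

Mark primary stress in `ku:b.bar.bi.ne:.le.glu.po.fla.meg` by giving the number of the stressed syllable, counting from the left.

Weights: 7 po L, 8 fla L, 9 meg H.
The penult (syllable 8, fla) is light, so stress falls on the antepenult (syllable 7, po).
Primary stress: syllable 7 → ku:b.bar.bi.ne:.le.glu.ˈpo.fla.meg.

7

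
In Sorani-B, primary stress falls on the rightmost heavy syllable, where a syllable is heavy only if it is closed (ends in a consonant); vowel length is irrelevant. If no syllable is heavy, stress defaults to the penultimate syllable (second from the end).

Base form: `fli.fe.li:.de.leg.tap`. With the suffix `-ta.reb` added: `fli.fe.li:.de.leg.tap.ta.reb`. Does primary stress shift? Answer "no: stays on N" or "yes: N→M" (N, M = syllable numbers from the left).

yes: 6→8

Base `fli.fe.li:.de.leg.tap` (6 syllables):
  Weights: 1 fli L, 2 fe L, 3 li: L, 4 de L, 5 leg H, 6 tap H.
  Heavy syllables in the domain: 5, 6. The rightmost is syllable 6 (tap).
  → primary stress on syllable 6.
Suffixed `fli.fe.li:.de.leg.tap.ta.reb` (8 syllables):
  Weights: 1 fli L, 2 fe L, 3 li: L, 4 de L, 5 leg H, 6 tap H, 7 ta L, 8 reb H.
  Heavy syllables in the domain: 5, 6, 8. The rightmost is syllable 8 (reb).
  → primary stress on syllable 8.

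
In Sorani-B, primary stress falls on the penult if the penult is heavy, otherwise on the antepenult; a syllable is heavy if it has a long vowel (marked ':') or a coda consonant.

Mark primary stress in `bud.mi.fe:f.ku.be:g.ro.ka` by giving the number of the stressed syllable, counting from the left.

5

Weights: 5 be:g H, 6 ro L, 7 ka L.
The penult (syllable 6, ro) is light, so stress falls on the antepenult (syllable 5, be:g).
Primary stress: syllable 5 → bud.mi.fe:f.ku.ˈbe:g.ro.ka.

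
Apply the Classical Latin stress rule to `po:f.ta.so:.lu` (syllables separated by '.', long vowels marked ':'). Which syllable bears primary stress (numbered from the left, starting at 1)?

3

Classical Latin: stress the penult if heavy (long vowel or closed), else the antepenult.
Weights: 2 ta L, 3 so: H, 4 lu L.
The penult (syllable 3, so:) is heavy, so it takes stress.
Stress on syllable 3: po:f.ta.ˈso:.lu.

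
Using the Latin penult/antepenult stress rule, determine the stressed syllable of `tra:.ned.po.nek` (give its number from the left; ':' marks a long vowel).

2

Classical Latin: stress the penult if heavy (long vowel or closed), else the antepenult.
Weights: 2 ned H, 3 po L, 4 nek H.
The penult (syllable 3, po) is light, so stress falls on the antepenult (syllable 2, ned).
Stress on syllable 2: tra:.ˈned.po.nek.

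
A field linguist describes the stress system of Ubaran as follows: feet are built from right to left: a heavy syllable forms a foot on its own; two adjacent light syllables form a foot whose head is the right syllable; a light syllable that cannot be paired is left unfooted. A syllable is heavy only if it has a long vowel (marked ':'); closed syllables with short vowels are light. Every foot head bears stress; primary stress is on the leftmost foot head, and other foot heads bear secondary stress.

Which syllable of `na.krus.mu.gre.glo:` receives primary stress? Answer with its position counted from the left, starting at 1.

Weights: 1 na L, 2 krus L, 3 mu L, 4 gre L, 5 glo: H.
Parse right to left (heavy = foot alone; LL = one foot; stranded L unfooted): (na.ˈkrus) (mu.ˈgre) (ˈglo:).
Foot heads: 2, 4, 5.
Primary stress on the leftmost head = syllable 2.
Primary stress: syllable 2 → na.ˈkrus.mu.gre.glo:.

2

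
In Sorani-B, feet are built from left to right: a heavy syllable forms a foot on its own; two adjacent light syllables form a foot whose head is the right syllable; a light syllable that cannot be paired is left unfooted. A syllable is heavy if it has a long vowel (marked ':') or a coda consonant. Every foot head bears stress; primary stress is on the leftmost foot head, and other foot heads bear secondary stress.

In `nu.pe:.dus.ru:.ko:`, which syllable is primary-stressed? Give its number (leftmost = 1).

Weights: 1 nu L, 2 pe: H, 3 dus H, 4 ru: H, 5 ko: H.
Parse left to right (heavy = foot alone; LL = one foot; stranded L unfooted): nu (ˈpe:) (ˈdus) (ˈru:) (ˈko:).
Foot heads: 2, 3, 4, 5.
Primary stress on the leftmost head = syllable 2.
Primary stress: syllable 2 → nu.ˈpe:.dus.ru:.ko:.

2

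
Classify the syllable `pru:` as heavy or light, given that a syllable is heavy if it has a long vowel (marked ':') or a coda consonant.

heavy

`pru:`: long vowel, open (no coda). Long vowel → heavy.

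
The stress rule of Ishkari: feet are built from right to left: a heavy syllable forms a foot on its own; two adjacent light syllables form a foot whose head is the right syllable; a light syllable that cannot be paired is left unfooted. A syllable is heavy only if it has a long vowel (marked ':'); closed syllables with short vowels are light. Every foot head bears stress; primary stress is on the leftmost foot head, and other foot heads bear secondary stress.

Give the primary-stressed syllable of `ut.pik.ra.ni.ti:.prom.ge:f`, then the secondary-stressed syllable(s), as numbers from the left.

primary 2, secondary 4, 5, 7

Weights: 1 ut L, 2 pik L, 3 ra L, 4 ni L, 5 ti: H, 6 prom L, 7 ge:f H.
Parse right to left (heavy = foot alone; LL = one foot; stranded L unfooted): (ut.ˈpik) (ra.ˈni) (ˈti:) prom (ˈge:f).
Foot heads: 2, 4, 5, 7.
Primary stress on the leftmost head = syllable 2.
Secondary stress on 4, 5, 7: ut.ˈpik.ra.ˌni.ˌti:.prom.ˌge:f.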